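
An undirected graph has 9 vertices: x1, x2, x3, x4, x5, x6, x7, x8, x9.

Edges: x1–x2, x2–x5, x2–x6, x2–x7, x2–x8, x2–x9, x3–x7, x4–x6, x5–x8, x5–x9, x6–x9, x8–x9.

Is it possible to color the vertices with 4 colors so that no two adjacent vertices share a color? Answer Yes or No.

The chromatic number is 4. x2, x5, x8, x9 are pairwise adjacent (a clique of size 4), so at least 4 colors are needed.
4 colors suffice: color 1 → {x2, x3, x4}; color 2 → {x1, x7, x9}; color 3 → {x5, x6}; color 4 → {x8}.
That is already a proper 4-coloring.

Yes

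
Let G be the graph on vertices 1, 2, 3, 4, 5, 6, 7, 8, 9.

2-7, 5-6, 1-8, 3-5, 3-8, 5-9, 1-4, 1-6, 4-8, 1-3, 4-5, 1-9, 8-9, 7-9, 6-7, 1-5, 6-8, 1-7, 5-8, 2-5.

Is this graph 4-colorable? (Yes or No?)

Yes

The chromatic number is 4. 1, 5, 8, 9 are pairwise adjacent (a clique of size 4), so at least 4 colors are needed.
4 colors suffice: color a → {5, 7}; color b → {1, 2}; color c → {8}; color d → {3, 4, 6, 9}.
That is already a proper 4-coloring.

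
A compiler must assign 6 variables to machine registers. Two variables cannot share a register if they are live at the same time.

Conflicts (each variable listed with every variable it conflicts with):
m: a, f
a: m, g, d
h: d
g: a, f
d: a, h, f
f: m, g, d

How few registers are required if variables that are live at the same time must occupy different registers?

2

h and d conflict, so at least 2 registers are needed.
A valid assignment using 2 registers: m=2, a=1, h=1, g=2, d=2, f=1. Each listed conflict is separated.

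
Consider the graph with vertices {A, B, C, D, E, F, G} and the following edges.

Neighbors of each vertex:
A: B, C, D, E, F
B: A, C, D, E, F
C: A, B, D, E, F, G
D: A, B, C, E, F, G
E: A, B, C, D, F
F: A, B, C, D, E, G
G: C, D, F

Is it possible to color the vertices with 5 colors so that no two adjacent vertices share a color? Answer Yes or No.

No

A, B, C, D, E, F are mutually adjacent (a clique of size 6), so at least 6 colors are needed.
So 5 colors are not enough.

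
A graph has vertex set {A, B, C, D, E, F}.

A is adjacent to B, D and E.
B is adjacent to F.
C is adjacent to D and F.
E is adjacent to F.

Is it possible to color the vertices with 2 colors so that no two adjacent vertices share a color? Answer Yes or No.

No

The cycle D-A-E-F-C-D has odd length 5, so it cannot be 2-colored; at least 3 colors are needed.
So 2 colors are not enough.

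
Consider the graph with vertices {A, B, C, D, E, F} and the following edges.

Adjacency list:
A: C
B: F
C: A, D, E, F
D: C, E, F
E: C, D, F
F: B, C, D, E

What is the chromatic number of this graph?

C, D, E, F form a clique, so at least 4 colors are needed.
4 colors suffice: color 1 → {B, C}; color 2 → {A, F}; color 3 → {D}; color 4 → {E}. Every edge joins two different colors.

4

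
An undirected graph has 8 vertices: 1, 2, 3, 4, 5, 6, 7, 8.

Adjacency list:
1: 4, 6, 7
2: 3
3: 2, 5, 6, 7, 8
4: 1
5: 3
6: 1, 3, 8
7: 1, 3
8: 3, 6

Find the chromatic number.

3

3, 6, 8 are pairwise adjacent, so at least 3 colors are needed.
3 colors suffice: color red → {1, 3}; color blue → {2, 4, 5, 6, 7}; color green → {8}. Each edge has distinct colors on its endpoints.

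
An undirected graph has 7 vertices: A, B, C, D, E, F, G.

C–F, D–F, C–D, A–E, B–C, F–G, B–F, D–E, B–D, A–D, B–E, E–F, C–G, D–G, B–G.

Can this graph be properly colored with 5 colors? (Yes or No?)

Yes

The chromatic number is 5. B, C, D, F, G are mutually adjacent (a clique of size 5), so at least 5 colors are needed.
5 colors suffice: color 1 → {D}; color 2 → {A, F}; color 3 → {B}; color 4 → {E, G}; color 5 → {C}.
That is already a proper 5-coloring.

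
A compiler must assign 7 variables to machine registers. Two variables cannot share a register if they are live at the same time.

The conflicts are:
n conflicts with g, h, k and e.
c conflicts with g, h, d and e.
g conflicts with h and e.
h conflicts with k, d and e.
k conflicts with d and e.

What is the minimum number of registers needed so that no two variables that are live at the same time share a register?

n, h, k, e all conflict with each other, so at least 4 registers are needed.
Using 4 registers: n=4, c=4, g=3, h=1, k=3, d=2, e=2. Each listed conflict is separated.

4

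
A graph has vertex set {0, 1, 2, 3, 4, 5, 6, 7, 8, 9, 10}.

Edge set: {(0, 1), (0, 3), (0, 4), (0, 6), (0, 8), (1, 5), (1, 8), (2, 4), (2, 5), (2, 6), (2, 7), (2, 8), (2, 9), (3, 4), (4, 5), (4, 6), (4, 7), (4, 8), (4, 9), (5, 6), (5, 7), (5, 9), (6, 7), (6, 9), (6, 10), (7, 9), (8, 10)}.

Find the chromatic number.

2, 4, 5, 6, 7, 9 are mutually adjacent (a clique of size 6), so at least 6 colors are needed.
6 colors suffice: color a → {1, 4, 10}; color b → {3, 6, 8}; color c → {0, 2}; color d → {5}; color e → {7}; color f → {9}. No two adjacent vertices share a color.

6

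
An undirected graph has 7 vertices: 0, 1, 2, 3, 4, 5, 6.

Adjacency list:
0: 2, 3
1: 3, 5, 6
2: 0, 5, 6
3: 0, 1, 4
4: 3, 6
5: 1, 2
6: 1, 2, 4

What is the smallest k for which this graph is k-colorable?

3

The cycle 5-2-0-3-1-5 has odd length 5, so it cannot be 2-colored; at least 3 colors are needed.
3 colors suffice: color red → {1, 2, 4}; color blue → {3, 5, 6}; color green → {0}. Every edge joins two different colors.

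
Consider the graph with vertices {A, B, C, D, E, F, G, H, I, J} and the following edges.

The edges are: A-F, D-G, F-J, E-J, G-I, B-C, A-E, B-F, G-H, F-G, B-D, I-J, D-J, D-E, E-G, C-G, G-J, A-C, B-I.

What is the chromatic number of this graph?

D, E, G, J are mutually adjacent (a clique of size 4), so at least 4 colors are needed.
One proper 4-coloring: A=red, B=red, C=blue, D=green, E=yellow, F=green, G=red, H=blue, I=green, J=blue. Each edge has distinct colors on its endpoints.

4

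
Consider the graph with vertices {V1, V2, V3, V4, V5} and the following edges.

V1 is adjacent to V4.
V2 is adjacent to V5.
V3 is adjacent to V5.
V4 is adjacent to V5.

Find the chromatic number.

V2 and V5 are adjacent, so at least 2 colors are needed.
2 colors suffice: color red → {V1, V5}; color blue → {V2, V3, V4}. No two adjacent vertices share a color.

2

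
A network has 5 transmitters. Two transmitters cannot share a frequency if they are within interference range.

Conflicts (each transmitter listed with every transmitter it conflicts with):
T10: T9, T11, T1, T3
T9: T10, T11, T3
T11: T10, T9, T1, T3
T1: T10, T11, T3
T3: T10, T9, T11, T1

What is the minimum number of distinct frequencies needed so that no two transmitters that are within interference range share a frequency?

4

T10, T9, T11, T3 are mutually in conflict, so at least 4 frequencies are needed.
Using 4 frequencies: T10=3, T9=4, T11=2, T1=4, T3=1. Every pair that conflicts lands in different frequencies.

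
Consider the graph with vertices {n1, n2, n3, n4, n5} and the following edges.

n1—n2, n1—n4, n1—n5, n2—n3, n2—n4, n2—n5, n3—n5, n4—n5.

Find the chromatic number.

4

n1, n2, n4, n5 are pairwise adjacent (a clique of size 4), so at least 4 colors are needed.
One proper 4-coloring: n1=3, n2=2, n3=3, n4=4, n5=1. Each edge has distinct colors on its endpoints.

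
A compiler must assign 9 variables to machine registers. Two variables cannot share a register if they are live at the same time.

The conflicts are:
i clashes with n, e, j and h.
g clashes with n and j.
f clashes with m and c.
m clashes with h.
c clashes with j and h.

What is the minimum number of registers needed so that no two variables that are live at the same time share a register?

2

f and c conflict, so at least 2 registers are needed.
2 registers suffice: register 1 → {i, g, m, c}; register 2 → {n, f, e, j, h}. No two conflicting variables share a register.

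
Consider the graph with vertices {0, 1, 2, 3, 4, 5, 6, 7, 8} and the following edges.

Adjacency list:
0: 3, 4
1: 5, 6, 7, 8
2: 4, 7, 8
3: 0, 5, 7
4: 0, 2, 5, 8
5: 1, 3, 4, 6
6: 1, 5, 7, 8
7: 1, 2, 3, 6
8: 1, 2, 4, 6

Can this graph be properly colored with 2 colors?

No

2, 4, 8 are pairwise adjacent, so at least 3 colors are needed.
So 2 colors are not enough.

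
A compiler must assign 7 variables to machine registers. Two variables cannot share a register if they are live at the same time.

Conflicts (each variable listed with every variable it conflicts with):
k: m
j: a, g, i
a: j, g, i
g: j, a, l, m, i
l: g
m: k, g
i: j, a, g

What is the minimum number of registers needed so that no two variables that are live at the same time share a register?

4

j, a, g, i all conflict with each other, so at least 4 registers are needed.
4 registers suffice: register 1 → {k, g}; register 2 → {l, m, i}; register 3 → {j}; register 4 → {a}. Every pair that conflicts lands in different registers.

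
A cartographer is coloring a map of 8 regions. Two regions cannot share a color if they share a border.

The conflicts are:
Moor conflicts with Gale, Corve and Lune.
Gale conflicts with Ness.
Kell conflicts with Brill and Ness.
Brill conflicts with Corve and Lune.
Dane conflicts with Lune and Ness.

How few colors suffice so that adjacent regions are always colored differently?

The cycle Brill-Kell-Ness-Dane-Lune-Brill has odd length 5, so it cannot be 2-colored; at least 3 colors are needed.
3 colors suffice: Moor=2, Gale=3, Kell=3, Brill=2, Dane=2, Corve=1, Lune=1, Ness=1. Every pair that conflicts lands in different colors.

3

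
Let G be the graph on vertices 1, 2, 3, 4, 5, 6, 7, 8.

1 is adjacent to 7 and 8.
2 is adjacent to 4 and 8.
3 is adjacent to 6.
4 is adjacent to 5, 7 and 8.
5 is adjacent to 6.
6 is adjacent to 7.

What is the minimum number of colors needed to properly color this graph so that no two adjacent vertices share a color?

3

2, 4, 8 form a triangle, so at least 3 colors are needed.
A valid assignment using 3 colors: 1=a, 2=c, 3=b, 4=a, 5=b, 6=a, 7=b, 8=b. Each edge has distinct colors on its endpoints.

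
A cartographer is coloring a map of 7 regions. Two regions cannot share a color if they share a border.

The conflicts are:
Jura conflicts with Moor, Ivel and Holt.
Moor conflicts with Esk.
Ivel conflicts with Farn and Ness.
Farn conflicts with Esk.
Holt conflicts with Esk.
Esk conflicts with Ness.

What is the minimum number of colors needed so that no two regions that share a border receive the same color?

3

The cycle Farn-Esk-Moor-Jura-Ivel-Farn has odd length 5, so it cannot be 2-colored; at least 3 colors are needed.
3 colors suffice: color 1 → {Ivel, Esk}; color 2 → {Jura, Farn, Ness}; color 3 → {Moor, Holt}. No two conflicting regions share a color.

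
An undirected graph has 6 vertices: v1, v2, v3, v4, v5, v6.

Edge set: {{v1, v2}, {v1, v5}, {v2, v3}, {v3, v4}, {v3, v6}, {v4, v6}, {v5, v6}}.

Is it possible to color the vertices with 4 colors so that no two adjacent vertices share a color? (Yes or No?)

Yes

The chromatic number is 3. v3, v4, v6 form a triangle, so at least 3 colors are needed.
3 colors suffice: color 1 → {v1, v3}; color 2 → {v2, v6}; color 3 → {v4, v5}.
Since 4 ≥ 3, a proper 4-coloring certainly exists.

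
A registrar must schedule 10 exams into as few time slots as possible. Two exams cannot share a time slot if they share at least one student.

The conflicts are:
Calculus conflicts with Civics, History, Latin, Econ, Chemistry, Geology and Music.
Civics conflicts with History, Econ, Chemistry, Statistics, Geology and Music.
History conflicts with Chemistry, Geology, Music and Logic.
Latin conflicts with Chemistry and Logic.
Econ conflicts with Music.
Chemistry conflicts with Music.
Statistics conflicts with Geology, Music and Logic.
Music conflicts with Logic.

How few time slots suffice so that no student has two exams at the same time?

5

Calculus, Civics, History, Chemistry, Music pairwise conflict, so at least 5 time slots are needed.
5 time slots suffice: time slot 1 → {Civics, Logic}; time slot 2 → {Calculus, Statistics}; time slot 3 → {Latin, Geology, Music}; time slot 4 → {History, Econ}; time slot 5 → {Chemistry}. Every pair that conflicts lands in different time slots.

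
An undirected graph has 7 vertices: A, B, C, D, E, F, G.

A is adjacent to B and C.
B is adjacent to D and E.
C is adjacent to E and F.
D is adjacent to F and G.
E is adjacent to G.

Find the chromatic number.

The cycle C-E-G-D-F-C has odd length 5, so it cannot be 2-colored; at least 3 colors are needed.
A valid assignment using 3 colors: A=blue, B=green, C=red, D=red, E=blue, F=blue, G=green. Each edge has distinct colors on its endpoints.

3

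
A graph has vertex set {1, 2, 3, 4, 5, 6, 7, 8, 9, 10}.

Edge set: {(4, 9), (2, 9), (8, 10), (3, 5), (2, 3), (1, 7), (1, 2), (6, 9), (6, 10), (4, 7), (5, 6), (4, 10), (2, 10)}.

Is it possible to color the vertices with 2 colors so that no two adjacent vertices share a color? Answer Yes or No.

The cycle 3-5-6-10-2-3 has odd length 5, so it cannot be 2-colored; at least 3 colors are needed.
So 2 colors are not enough.

No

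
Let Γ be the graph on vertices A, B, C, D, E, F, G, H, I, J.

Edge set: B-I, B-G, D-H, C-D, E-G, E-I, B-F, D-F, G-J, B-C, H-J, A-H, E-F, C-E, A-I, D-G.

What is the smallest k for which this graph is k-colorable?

2

B and G are adjacent, so at least 2 colors are needed.
A valid assignment using 2 colors: A=blue, B=blue, C=red, D=blue, E=blue, F=red, G=red, H=red, I=red, J=blue. Every edge joins two different colors.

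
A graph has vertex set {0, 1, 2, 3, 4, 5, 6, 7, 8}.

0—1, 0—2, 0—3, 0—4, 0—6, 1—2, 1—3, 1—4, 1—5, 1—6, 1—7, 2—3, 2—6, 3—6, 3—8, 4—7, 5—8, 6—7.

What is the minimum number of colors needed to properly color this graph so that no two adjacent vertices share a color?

0, 1, 2, 3, 6 are pairwise adjacent (a clique of size 5), so at least 5 colors are needed.
A valid assignment using 5 colors: 0=b, 1=a, 2=e, 3=d, 4=c, 5=b, 6=c, 7=b, 8=a. Each edge has distinct colors on its endpoints.

5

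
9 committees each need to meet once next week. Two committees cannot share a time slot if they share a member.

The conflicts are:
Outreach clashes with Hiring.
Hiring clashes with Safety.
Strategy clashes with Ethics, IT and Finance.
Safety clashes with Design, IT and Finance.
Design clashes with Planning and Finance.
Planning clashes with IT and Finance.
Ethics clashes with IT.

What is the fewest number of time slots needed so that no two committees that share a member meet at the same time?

Strategy, Ethics, IT are mutually in conflict, so at least 3 time slots are needed.
3 time slots suffice: time slot 1 → {Hiring, IT, Finance}; time slot 2 → {Outreach, Strategy, Safety, Planning}; time slot 3 → {Design, Ethics}. No two conflicting committees share a time slot.

3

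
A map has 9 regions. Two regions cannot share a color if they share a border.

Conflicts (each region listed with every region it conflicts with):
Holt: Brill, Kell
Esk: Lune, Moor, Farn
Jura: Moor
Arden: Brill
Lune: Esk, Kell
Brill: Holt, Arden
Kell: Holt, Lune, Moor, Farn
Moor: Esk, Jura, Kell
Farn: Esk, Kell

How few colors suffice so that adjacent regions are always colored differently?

2

Arden and Brill conflict, so at least 2 colors are needed.
A valid assignment using 2 colors: Holt=2, Esk=1, Jura=1, Arden=2, Lune=2, Brill=1, Kell=1, Moor=2, Farn=2. Every pair that conflicts lands in different colors.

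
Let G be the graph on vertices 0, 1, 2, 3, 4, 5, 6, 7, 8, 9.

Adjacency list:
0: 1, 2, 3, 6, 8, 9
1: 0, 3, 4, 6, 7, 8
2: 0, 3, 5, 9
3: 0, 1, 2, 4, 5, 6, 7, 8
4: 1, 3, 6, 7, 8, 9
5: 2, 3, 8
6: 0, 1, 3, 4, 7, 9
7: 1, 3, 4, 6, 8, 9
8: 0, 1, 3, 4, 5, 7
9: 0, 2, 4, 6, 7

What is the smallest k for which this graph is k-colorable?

5

1, 3, 4, 6, 7 are mutually adjacent (a clique of size 5), so at least 5 colors are needed.
A valid assignment using 5 colors: 0=blue, 1=yellow, 2=green, 3=red, 4=blue, 5=blue, 6=green, 7=purple, 8=green, 9=red. Every edge joins two different colors.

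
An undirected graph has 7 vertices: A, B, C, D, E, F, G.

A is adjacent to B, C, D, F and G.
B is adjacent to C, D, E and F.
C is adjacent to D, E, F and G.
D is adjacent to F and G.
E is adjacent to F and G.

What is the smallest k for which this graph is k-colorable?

A, B, C, D, F form a clique, so at least 5 colors are needed.
A valid assignment using 5 colors: A=blue, B=green, C=red, D=yellow, E=blue, F=purple, G=green. Each edge has distinct colors on its endpoints.

5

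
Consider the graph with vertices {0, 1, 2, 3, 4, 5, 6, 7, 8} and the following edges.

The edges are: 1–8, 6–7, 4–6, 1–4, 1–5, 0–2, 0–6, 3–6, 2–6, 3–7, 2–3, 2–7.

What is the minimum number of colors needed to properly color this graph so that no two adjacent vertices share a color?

2, 3, 6, 7 are mutually adjacent (a clique of size 4), so at least 4 colors are needed.
4 colors suffice: color a → {1, 6}; color b → {2, 4, 5, 8}; color c → {0, 3}; color d → {7}. Every edge joins two different colors.

4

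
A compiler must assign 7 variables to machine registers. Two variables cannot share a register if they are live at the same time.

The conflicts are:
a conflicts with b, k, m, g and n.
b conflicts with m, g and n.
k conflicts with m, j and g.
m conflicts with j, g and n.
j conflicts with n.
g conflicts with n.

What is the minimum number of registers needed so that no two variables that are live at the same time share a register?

5

a, b, m, g, n are mutually in conflict, so at least 5 registers are needed.
5 registers suffice: register 1 → {m}; register 2 → {j, g}; register 3 → {a}; register 4 → {k, n}; register 5 → {b}. Each listed conflict is separated.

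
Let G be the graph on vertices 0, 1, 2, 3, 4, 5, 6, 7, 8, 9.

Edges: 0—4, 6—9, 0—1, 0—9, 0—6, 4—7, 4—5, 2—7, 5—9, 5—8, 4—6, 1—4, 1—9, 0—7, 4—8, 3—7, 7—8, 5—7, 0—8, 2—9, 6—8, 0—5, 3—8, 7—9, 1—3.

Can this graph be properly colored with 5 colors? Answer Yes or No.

The chromatic number is 5. 0, 4, 5, 7, 8 are pairwise adjacent (a clique of size 5), so at least 5 colors are needed.
5 colors suffice: color a → {1, 6, 7}; color b → {0, 2, 3}; color c → {4, 9}; color d → {8}; color e → {5}.
That is already a proper 5-coloring.

Yes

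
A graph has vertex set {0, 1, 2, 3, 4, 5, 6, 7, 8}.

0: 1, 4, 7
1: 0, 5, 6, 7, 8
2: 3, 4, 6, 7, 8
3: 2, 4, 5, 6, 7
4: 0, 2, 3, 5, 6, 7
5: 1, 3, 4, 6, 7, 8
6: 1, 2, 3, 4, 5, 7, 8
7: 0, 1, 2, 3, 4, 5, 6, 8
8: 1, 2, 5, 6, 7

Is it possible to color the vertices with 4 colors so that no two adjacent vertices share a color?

1, 5, 6, 7, 8 are mutually adjacent (a clique of size 5), so at least 5 colors are needed.
So 4 colors are not enough.

No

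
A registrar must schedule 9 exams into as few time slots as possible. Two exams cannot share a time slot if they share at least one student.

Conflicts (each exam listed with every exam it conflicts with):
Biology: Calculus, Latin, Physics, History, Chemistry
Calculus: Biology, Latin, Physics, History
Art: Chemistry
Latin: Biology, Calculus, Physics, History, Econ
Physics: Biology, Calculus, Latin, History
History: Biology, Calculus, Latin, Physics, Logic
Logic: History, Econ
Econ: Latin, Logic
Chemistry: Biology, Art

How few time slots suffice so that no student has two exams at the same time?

5

Biology, Calculus, Latin, Physics, History are mutually in conflict, so at least 5 time slots are needed.
5 time slots suffice: time slot 1 → {Biology, Art, Econ}; time slot 2 → {Latin, Logic, Chemistry}; time slot 3 → {History}; time slot 4 → {Physics}; time slot 5 → {Calculus}. No two conflicting exams share a time slot.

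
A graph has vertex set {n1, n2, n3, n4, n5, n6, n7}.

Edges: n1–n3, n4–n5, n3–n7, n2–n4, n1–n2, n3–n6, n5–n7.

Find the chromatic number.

2

n3 and n6 are adjacent, so at least 2 colors are needed.
A valid assignment using 2 colors: n1=blue, n2=red, n3=red, n4=blue, n5=red, n6=blue, n7=blue. Every edge joins two different colors.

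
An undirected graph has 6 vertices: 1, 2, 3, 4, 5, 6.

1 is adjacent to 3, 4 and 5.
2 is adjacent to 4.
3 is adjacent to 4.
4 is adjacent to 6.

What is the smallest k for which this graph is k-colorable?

1, 3, 4 form a triangle, so at least 3 colors are needed.
3 colors suffice: color red → {4, 5}; color blue → {1, 2, 6}; color green → {3}. Each edge has distinct colors on its endpoints.

3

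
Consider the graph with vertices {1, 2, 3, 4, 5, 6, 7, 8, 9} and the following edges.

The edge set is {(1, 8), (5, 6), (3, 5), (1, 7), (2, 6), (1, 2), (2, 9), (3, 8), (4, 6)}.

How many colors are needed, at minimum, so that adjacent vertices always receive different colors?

2

1 and 8 are adjacent, so at least 2 colors are needed.
One proper 2-coloring: 1=a, 2=b, 3=a, 4=b, 5=b, 6=a, 7=b, 8=b, 9=a. Every edge joins two different colors.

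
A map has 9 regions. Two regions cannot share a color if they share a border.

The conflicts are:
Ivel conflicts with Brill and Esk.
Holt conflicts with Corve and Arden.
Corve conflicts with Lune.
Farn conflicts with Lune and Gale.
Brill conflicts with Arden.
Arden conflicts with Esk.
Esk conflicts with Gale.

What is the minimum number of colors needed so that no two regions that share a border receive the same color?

The cycle Lune-Corve-Holt-Arden-Esk-Gale-Farn-Lune has odd length 7, so it cannot be 2-colored; at least 3 colors are needed.
3 colors suffice: Ivel=2, Holt=3, Corve=1, Farn=1, Brill=1, Arden=2, Lune=2, Esk=1, Gale=2. No two conflicting regions share a color.

3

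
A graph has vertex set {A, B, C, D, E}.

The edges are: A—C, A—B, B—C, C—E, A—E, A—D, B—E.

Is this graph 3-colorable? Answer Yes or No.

No

A, B, C, E are pairwise adjacent (a clique of size 4), so at least 4 colors are needed.
So 3 colors are not enough.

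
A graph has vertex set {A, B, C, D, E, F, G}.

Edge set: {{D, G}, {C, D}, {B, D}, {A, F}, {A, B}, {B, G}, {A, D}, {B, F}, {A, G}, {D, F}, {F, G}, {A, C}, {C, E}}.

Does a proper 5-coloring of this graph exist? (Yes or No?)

The chromatic number is 5. A, B, D, F, G form a clique, so at least 5 colors are needed.
5 colors suffice: color 1 → {D, E}; color 2 → {A}; color 3 → {C, G}; color 4 → {F}; color 5 → {B}.
That is already a proper 5-coloring.

Yes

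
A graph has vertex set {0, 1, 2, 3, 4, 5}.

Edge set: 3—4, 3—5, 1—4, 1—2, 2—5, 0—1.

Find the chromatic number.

The cycle 1-4-3-5-2-1 has odd length 5, so it cannot be 2-colored; at least 3 colors are needed.
3 colors suffice: color red → {1, 3}; color blue → {0, 2, 4}; color green → {5}. Each edge has distinct colors on its endpoints.

3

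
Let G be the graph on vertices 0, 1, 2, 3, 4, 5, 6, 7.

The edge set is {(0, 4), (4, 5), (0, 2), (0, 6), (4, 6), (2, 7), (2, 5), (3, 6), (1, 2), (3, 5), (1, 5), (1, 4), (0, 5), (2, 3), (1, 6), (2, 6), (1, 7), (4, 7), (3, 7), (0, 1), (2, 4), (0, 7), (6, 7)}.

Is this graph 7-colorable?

Yes

The chromatic number is 6. 0, 1, 2, 4, 6, 7 form a clique, so at least 6 colors are needed.
One proper 6-coloring: 0=f, 1=c, 2=a, 3=c, 4=e, 5=b, 6=b, 7=d.
Since 7 ≥ 6, a proper 7-coloring certainly exists.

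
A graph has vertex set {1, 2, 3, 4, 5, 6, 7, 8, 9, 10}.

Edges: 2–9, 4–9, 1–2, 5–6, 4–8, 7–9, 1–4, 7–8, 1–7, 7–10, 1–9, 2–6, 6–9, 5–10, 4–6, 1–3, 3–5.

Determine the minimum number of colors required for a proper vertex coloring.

3

1, 4, 9 are pairwise adjacent, so at least 3 colors are needed.
3 colors suffice: color red → {1, 6, 8, 10}; color blue → {5, 9}; color green → {2, 3, 4, 7}. Each edge has distinct colors on its endpoints.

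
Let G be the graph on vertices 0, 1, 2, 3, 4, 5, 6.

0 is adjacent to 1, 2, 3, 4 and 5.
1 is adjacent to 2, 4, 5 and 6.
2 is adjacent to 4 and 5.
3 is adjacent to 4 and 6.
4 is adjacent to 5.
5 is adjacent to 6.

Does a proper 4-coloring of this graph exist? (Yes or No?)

No

0, 1, 2, 4, 5 are mutually adjacent (a clique of size 5), so at least 5 colors are needed.
So 4 colors are not enough.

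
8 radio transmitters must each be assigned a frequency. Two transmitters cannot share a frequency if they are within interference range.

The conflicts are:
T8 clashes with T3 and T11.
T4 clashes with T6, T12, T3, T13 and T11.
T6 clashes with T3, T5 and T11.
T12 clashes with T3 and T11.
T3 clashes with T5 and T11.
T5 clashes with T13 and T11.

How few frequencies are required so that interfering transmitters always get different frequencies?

4

T6, T3, T5, T11 all conflict with each other, so at least 4 frequencies are needed.
4 frequencies suffice: frequency 1 → {T13, T11}; frequency 2 → {T3}; frequency 3 → {T8, T4, T5}; frequency 4 → {T6, T12}. Every pair that conflicts lands in different frequencies.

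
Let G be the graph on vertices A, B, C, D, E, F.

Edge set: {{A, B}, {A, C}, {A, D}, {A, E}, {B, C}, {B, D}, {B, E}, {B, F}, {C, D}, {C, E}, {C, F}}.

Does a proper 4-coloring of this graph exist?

The chromatic number is 4. A, B, C, D are mutually adjacent (a clique of size 4), so at least 4 colors are needed.
A valid assignment using 4 colors: A=green, B=red, C=blue, D=yellow, E=yellow, F=green.
That is already a proper 4-coloring.

Yes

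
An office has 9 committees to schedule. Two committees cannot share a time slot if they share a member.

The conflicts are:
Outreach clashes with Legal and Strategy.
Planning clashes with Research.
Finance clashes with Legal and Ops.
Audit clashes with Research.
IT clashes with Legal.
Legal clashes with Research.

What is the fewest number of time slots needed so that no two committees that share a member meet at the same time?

Finance and Legal conflict, so at least 2 time slots are needed.
2 time slots suffice: time slot 1 → {Planning, Audit, Legal, Ops, Strategy}; time slot 2 → {Outreach, Finance, IT, Research}. Each listed conflict is separated.

2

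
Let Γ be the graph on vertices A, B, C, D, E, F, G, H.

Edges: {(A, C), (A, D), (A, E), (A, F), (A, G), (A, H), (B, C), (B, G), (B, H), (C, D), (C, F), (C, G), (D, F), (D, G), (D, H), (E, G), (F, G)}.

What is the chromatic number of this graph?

5

A, C, D, F, G are mutually adjacent (a clique of size 5), so at least 5 colors are needed.
A valid assignment using 5 colors: A=red, B=red, C=green, D=yellow, E=green, F=purple, G=blue, H=blue. Each edge has distinct colors on its endpoints.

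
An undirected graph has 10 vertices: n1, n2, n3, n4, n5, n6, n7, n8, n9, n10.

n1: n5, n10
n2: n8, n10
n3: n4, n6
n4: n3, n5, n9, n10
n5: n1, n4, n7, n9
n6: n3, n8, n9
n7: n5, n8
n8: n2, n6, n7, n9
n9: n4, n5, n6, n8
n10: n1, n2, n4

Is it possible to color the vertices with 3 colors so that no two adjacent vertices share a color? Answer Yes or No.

Yes

The chromatic number is 3. n4, n5, n9 are pairwise adjacent, so at least 3 colors are needed.
One proper 3-coloring: n1=B, n2=B, n3=R, n4=B, n5=R, n6=B, n7=B, n8=R, n9=G, n10=R.
That is already a proper 3-coloring.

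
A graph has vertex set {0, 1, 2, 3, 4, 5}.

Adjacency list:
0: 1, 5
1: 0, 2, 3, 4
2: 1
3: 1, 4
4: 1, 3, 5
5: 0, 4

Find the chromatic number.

3

1, 3, 4 are mutually adjacent, so at least 3 colors are needed.
3 colors suffice: color a → {1, 5}; color b → {0, 2, 4}; color c → {3}. Every edge joins two different colors.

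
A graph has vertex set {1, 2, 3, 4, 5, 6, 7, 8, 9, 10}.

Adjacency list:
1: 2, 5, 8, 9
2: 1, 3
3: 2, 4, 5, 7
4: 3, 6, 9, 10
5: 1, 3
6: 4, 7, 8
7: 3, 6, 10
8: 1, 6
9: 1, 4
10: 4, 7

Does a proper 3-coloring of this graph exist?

Yes

The chromatic number is 3. The cycle 4-6-8-1-9-4 has odd length 5, so it cannot be 2-colored; at least 3 colors are needed.
3 colors suffice: color red → {1, 3, 6, 10}; color blue → {2, 4, 5, 7, 8}; color green → {9}.
That is already a proper 3-coloring.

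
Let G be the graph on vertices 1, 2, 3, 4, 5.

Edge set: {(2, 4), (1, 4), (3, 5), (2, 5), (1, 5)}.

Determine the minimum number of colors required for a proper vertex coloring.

2

1 and 4 are adjacent, so at least 2 colors are needed.
2 colors suffice: 1=b, 2=b, 3=b, 4=a, 5=a. Each edge has distinct colors on its endpoints.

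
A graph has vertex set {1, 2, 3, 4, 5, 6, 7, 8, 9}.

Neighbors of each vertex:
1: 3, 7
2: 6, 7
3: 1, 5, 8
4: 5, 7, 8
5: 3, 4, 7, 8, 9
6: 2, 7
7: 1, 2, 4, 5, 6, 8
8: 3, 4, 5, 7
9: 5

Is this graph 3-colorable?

No

4, 5, 7, 8 are pairwise adjacent (a clique of size 4), so at least 4 colors are needed.
So 3 colors are not enough.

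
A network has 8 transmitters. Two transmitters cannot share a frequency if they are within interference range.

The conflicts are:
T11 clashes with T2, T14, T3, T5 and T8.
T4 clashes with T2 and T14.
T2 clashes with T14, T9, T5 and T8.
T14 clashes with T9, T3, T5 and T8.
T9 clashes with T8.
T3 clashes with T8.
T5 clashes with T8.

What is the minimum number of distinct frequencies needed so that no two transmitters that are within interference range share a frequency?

T11, T2, T14, T5, T8 pairwise conflict, so at least 5 frequencies are needed.
5 frequencies suffice: frequency 1 → {T14}; frequency 2 → {T4, T8}; frequency 3 → {T2, T3}; frequency 4 → {T11, T9}; frequency 5 → {T5}. Each listed conflict is separated.

5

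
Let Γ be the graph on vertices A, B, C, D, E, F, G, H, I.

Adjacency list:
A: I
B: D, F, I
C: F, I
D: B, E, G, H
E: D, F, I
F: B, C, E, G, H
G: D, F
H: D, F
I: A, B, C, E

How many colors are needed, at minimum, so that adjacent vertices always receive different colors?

2

F and H are adjacent, so at least 2 colors are needed.
2 colors suffice: color red → {D, F, I}; color blue → {A, B, C, E, G, H}. Each edge has distinct colors on its endpoints.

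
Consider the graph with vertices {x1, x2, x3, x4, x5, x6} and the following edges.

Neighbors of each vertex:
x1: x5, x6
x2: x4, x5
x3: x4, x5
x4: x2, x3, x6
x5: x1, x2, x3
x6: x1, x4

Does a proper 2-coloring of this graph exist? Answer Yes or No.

No

The cycle x6-x4-x3-x5-x1-x6 has odd length 5, so it cannot be 2-colored; at least 3 colors are needed.
So 2 colors are not enough.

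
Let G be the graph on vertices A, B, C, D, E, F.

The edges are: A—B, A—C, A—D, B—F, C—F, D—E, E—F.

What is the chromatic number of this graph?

The cycle F-E-D-A-B-F has odd length 5, so it cannot be 2-colored; at least 3 colors are needed.
3 colors suffice: color red → {A, F}; color blue → {B, C, D}; color green → {E}. Every edge joins two different colors.

3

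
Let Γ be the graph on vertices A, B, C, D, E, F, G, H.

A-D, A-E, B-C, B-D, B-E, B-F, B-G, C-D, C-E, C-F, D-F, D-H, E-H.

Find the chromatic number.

B, C, D, F are pairwise adjacent (a clique of size 4), so at least 4 colors are needed.
4 colors suffice: color 1 → {A, B, H}; color 2 → {D, E, G}; color 3 → {C}; color 4 → {F}. No two adjacent vertices share a color.

4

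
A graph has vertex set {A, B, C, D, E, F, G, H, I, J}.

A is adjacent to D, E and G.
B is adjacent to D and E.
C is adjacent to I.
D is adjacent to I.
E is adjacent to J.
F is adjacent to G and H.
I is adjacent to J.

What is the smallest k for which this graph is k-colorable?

The cycle D-A-E-J-I-D has odd length 5, so it cannot be 2-colored; at least 3 colors are needed.
A valid assignment using 3 colors: A=2, B=2, C=2, D=3, E=1, F=1, G=3, H=2, I=1, J=2. No two adjacent vertices share a color.

3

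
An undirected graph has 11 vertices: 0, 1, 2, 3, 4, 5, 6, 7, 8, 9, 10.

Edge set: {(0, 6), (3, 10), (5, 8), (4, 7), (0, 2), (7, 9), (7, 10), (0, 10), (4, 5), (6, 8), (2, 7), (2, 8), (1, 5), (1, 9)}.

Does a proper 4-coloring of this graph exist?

Yes

The chromatic number is 3. The cycle 4-7-9-1-5-4 has odd length 5, so it cannot be 2-colored; at least 3 colors are needed.
3 colors suffice: 0=red, 1=red, 2=blue, 3=red, 4=green, 5=blue, 6=blue, 7=red, 8=red, 9=blue, 10=blue.
Since 4 ≥ 3, a proper 4-coloring certainly exists.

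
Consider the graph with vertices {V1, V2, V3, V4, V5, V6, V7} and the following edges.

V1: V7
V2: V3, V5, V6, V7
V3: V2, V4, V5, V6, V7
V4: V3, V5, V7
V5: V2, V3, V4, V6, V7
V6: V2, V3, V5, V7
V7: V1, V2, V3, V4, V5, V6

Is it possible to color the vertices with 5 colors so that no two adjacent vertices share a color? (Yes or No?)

The chromatic number is 5. V2, V3, V5, V6, V7 are pairwise adjacent (a clique of size 5), so at least 5 colors are needed.
5 colors suffice: V1=2, V2=4, V3=3, V4=4, V5=2, V6=5, V7=1.
That is already a proper 5-coloring.

Yes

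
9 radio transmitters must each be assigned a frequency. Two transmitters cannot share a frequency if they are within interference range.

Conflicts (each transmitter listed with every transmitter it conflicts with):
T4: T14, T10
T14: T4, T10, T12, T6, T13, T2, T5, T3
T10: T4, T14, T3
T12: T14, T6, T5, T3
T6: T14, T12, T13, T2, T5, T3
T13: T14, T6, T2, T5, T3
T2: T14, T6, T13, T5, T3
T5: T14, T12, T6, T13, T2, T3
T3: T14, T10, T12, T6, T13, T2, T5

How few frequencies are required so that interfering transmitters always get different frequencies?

T14, T6, T13, T2, T5, T3 all conflict with each other, so at least 6 frequencies are needed.
6 frequencies suffice: T4=2, T14=1, T10=3, T12=5, T6=3, T13=6, T2=5, T5=4, T3=2. No two conflicting transmitters share a frequency.

6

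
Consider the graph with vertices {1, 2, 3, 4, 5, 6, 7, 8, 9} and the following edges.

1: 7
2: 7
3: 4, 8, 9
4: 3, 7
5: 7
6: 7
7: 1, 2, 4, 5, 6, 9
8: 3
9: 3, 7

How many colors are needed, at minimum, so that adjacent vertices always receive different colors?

1 and 7 are adjacent, so at least 2 colors are needed.
One proper 2-coloring: 1=blue, 2=blue, 3=red, 4=blue, 5=blue, 6=blue, 7=red, 8=blue, 9=blue. Each edge has distinct colors on its endpoints.

2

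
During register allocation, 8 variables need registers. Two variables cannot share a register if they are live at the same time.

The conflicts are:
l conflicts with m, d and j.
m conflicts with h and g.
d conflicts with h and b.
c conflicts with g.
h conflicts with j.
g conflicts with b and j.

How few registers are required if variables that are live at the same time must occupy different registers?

3

The cycle l-m-g-b-d-l has odd length 5, so it cannot be 2-colored; at least 3 registers are needed.
Using 3 registers: l=3, m=2, d=1, c=2, h=3, g=1, b=2, j=2. No two conflicting variables share a register.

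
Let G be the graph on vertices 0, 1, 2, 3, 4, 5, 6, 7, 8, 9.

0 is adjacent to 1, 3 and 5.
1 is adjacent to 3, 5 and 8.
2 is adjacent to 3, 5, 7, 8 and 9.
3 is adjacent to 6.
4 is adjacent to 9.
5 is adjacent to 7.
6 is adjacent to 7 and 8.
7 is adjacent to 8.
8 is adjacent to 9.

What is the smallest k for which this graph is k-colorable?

0, 1, 3 are pairwise adjacent, so at least 3 colors are needed.
3 colors suffice: 0=green, 1=red, 2=red, 3=blue, 4=red, 5=blue, 6=red, 7=green, 8=blue, 9=green. Every edge joins two different colors.

3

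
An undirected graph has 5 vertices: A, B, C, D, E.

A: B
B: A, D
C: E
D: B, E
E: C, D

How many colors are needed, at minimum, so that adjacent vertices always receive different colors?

2

B and D are adjacent, so at least 2 colors are needed.
One proper 2-coloring: A=2, B=1, C=2, D=2, E=1. Each edge has distinct colors on its endpoints.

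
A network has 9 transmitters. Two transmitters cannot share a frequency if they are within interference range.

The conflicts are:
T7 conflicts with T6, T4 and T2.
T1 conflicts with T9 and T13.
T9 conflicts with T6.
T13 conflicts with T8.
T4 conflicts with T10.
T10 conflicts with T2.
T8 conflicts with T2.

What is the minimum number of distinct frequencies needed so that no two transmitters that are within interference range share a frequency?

The cycle T13-T8-T2-T7-T6-T9-T1-T13 has odd length 7, so it cannot be 2-colored; at least 3 frequencies are needed.
Using 3 frequencies: T7=1, T1=2, T9=1, T13=1, T6=2, T4=2, T10=1, T8=3, T2=2. Each listed conflict is separated.

3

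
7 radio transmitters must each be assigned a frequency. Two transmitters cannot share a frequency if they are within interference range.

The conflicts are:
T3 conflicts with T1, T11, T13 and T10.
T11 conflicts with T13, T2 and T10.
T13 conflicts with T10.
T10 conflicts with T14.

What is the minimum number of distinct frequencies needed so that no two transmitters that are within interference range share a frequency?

T3, T11, T13, T10 pairwise conflict, so at least 4 frequencies are needed.
4 frequencies suffice: frequency 1 → {T1, T2, T10}; frequency 2 → {T11, T14}; frequency 3 → {T3}; frequency 4 → {T13}. Each listed conflict is separated.

4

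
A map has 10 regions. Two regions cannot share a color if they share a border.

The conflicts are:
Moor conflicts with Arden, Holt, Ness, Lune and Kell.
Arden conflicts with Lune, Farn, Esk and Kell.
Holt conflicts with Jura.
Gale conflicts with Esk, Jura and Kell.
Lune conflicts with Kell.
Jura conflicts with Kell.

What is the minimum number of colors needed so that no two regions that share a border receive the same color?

Moor, Arden, Lune, Kell pairwise conflict, so at least 4 colors are needed.
4 colors suffice: color 1 → {Moor, Farn, Esk, Jura}; color 2 → {Holt, Ness, Kell}; color 3 → {Arden, Gale}; color 4 → {Lune}. Each listed conflict is separated.

4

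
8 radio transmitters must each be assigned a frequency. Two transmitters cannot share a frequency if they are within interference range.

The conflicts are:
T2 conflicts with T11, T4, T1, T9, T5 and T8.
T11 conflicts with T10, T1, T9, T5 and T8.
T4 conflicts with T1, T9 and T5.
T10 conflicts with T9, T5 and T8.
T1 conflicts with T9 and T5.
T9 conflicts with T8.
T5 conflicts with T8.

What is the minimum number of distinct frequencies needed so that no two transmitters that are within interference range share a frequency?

T2, T11, T1, T5 pairwise conflict, so at least 4 frequencies are needed.
Using 4 frequencies: T2=2, T11=3, T4=3, T10=2, T1=4, T9=1, T5=1, T8=4. No two conflicting transmitters share a frequency.

4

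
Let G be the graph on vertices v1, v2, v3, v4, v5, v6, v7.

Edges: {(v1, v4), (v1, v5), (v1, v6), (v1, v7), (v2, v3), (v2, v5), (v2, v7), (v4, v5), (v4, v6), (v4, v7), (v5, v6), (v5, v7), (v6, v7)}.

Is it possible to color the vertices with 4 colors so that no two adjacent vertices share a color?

v1, v4, v5, v6, v7 are mutually adjacent (a clique of size 5), so at least 5 colors are needed.
So 4 colors are not enough.

No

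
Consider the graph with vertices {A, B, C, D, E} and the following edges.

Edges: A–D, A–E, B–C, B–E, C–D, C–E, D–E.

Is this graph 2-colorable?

A, D, E are mutually adjacent, so at least 3 colors are needed.
So 2 colors are not enough.

No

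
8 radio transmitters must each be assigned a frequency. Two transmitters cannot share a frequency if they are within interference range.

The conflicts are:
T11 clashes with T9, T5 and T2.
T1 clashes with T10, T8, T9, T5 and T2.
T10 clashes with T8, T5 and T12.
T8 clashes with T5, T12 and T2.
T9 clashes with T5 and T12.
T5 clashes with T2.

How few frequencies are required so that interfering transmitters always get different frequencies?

4

T1, T10, T8, T5 are mutually in conflict, so at least 4 frequencies are needed.
Using 4 frequencies: T11=2, T1=2, T10=4, T8=3, T9=3, T5=1, T12=1, T2=4. Every pair that conflicts lands in different frequencies.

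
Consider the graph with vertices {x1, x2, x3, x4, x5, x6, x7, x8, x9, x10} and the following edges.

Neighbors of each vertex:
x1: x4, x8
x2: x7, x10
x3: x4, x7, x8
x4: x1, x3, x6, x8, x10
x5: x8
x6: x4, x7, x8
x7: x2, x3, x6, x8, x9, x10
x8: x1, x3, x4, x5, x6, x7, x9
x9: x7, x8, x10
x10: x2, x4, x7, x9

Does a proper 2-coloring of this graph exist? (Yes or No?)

x3, x4, x8 are mutually adjacent, so at least 3 colors are needed.
So 2 colors are not enough.

No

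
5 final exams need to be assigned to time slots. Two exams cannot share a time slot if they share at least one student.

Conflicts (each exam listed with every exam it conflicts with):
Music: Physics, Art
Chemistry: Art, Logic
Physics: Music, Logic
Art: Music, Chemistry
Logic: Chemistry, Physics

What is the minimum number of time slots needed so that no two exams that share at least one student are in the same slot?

The cycle Art-Chemistry-Logic-Physics-Music-Art has odd length 5, so it cannot be 2-colored; at least 3 time slots are needed.
Using 3 time slots: Music=1, Chemistry=2, Physics=2, Art=3, Logic=1. Each listed conflict is separated.

3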